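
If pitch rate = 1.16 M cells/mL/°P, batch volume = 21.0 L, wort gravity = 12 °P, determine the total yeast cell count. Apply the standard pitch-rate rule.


cells (billions) = rate · V_L · °P
cells = 1.16 · 21.0 · 12

292.3200 billion cells


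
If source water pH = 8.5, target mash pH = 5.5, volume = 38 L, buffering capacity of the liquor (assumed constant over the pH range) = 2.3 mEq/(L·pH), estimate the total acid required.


acid = buffering capacity · (pH_source − pH_target) · V
acid = 2.3 · (8.5 − 5.5) · 38

262.2000 mEq


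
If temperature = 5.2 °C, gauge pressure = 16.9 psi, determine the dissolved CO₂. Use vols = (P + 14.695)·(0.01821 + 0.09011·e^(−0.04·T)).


vols = (16.9 + 14.695)·(0.01821 + 0.09011·e^(−0.04·5.2))

2.8877 volumes


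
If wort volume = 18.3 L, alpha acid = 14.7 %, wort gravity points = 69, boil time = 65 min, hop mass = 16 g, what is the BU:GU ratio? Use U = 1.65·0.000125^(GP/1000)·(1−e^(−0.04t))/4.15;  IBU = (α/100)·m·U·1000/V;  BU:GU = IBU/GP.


U = 1.65·0.000125^(69/1000)·(1−e^(−0.04·65))/4.15 = 0.1980
IBU = (14.7/100)·16·0.1980·1000/18.3 = 25.4444
BU:GU = 25.4444/69

0.3688


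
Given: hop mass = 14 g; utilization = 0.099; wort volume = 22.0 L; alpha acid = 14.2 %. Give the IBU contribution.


IBU = (α/100)·mass·U·1000 / V
IBU = (14.2/100)·14·0.099·1000 / 22.0

8.9460 IBU


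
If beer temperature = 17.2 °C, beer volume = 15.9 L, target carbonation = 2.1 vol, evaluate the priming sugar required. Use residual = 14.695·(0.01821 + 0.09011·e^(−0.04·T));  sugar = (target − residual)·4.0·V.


residual = 14.695·(0.01821 + 0.09011·e^(−0.04·17.2)) = 0.9331
sugar = (2.1 − 0.9331)·4.0·15.9

74.2151 g


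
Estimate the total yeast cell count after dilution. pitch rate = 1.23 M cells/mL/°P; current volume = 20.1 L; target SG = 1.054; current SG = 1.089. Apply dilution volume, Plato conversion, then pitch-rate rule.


V_w = V·((SG_c−1)/(SG_t−1)−1);  °P = 259 − 259/SG_t;  cells = rate·(V+V_w)·°P
V_w = 20.1·((1.089−1)/(1.054−1)−1) = 13.0278
V_final = 20.1 + 13.0278 = 33.1278
°P = 259 − 259/1.054 = 13.2694
cells = 1.23·33.1278·13.2694

540.6925 billion cells


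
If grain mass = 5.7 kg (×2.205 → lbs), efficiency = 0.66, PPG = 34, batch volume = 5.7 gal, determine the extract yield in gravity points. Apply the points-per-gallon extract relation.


points = lbs × PPG × eff / vol
lbs = 5.7 × 2.205 = 12.5685
points = 12.5685 × 34 × 0.66 / 5.7

49.4802 points


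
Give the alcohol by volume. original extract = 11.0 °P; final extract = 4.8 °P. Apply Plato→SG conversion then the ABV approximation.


SG = 259/(259 − P);  ABV = (OG − FG)·131.25
OG = 259/(259 − 11.0) = 1.0444
FG = 259/(259 − 4.8) = 1.0189
ABV = (1.0444 − 1.0189)·131.25

3.3432 % ABV


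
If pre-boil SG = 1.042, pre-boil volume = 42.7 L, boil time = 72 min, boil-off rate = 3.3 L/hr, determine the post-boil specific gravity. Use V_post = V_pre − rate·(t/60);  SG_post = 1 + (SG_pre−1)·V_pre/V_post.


V_post = 42.7 − 3.3·(72/60) = 38.7400
SG_post = 1 + (1.042 − 1)·42.7/38.7400

1.0463


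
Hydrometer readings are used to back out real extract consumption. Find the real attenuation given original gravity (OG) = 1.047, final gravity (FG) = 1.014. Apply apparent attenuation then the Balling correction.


AA = (OG−FG)/(OG−1)·100;  RA = AA·0.8192
AA = (1.047 − 1.014)/(1.047 − 1)·100 = 70.2128
RA = 70.2128·0.8192

57.5183 %


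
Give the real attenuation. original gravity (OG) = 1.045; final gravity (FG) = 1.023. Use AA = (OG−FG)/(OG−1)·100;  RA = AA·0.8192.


AA = (1.045 − 1.023)/(1.045 − 1)·100 = 48.8889
RA = 48.8889·0.8192

40.0498 %


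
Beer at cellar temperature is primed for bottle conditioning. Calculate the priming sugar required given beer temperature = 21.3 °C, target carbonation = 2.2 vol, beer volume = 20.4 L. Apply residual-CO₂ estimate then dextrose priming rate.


residual = 14.695·(0.01821 + 0.09011·e^(−0.04·T));  sugar = (target − residual)·4.0·V
residual = 14.695·(0.01821 + 0.09011·e^(−0.04·21.3)) = 0.8324
sugar = (2.2 − 0.8324)·4.0·20.4

111.5934 g


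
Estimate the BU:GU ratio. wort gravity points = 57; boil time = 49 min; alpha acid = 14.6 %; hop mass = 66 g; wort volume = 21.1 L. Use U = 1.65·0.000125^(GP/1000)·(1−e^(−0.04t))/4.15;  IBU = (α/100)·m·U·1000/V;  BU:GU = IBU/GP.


U = 1.65·0.000125^(57/1000)·(1−e^(−0.04·49))/4.15 = 0.2047
IBU = (14.6/100)·66·0.2047·1000/21.1 = 93.4628
BU:GU = 93.4628/57

1.6397


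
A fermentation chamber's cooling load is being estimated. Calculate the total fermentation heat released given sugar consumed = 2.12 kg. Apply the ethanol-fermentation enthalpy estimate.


Q = m_sugar · 590 kJ/kg
Q = 2.12 · 590

1250.8000 kJ


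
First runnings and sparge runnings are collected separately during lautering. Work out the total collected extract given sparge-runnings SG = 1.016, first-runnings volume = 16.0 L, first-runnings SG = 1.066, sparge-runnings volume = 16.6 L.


total = Σ (SG_i − 1)·1000·V_i
first = (1.066 − 1)·1000·16.0 = 1056.0000
sparge = (1.016 − 1)·1000·16.6 = 265.6000
total = 1056.0000 + 265.6000

1321.6000 gravity·L


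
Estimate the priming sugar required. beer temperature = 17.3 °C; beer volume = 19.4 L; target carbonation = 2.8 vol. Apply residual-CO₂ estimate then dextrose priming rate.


residual = 14.695·(0.01821 + 0.09011·e^(−0.04·T));  sugar = (target − residual)·4.0·V
residual = 14.695·(0.01821 + 0.09011·e^(−0.04·17.3)) = 0.9304
sugar = (2.8 − 0.9304)·4.0·19.4

145.0779 g


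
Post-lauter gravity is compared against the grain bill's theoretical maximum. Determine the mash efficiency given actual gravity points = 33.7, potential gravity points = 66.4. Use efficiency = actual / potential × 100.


efficiency = 33.7 / 66.4 × 100

50.7530 %


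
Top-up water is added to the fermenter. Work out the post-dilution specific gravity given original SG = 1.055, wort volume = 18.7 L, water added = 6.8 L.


SG_new = 1 + (SG_old − 1)·V_old/(V_old + V_water)
pts = (1.055 − 1)·1000·18.7/(18.7 + 6.8) = 40.3333
SG_new = 1 + 40.3333/1000

1.0403


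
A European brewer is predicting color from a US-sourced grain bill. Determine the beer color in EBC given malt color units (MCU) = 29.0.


SRM = 1.4922·MCU^0.6859;  EBC = SRM·1.97
SRM = 1.4922·29.0^0.6859 = 15.0275
EBC = 15.0275·1.97

29.6041 EBC


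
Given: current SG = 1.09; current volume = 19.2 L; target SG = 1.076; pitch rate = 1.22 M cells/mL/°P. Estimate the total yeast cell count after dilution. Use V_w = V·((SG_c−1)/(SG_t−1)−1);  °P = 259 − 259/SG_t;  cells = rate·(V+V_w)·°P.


V_w = 19.2·((1.09−1)/(1.076−1)−1) = 3.5368
V_final = 19.2 + 3.5368 = 22.7368
°P = 259 − 259/1.076 = 18.2937
cells = 1.22·22.7368·18.2937

507.4474 billion cells


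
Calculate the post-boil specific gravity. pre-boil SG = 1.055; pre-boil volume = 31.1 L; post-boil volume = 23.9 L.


SG_post = 1 + (SG_pre − 1)·V_pre/V_post
pts_pre = (1.055 − 1)·1000 = 55.0000
pts_post = 55.0000·31.1/23.9 = 71.5690
SG_post = 1 + 71.5690/1000

1.0716


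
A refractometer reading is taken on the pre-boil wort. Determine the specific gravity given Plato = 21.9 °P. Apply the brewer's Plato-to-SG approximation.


SG = 259/(259 − P)
SG = 259/(259 − 21.9)

1.0924


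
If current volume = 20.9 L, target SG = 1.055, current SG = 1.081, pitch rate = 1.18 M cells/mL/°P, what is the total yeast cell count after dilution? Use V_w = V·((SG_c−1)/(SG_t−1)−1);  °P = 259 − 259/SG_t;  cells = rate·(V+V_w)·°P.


V_w = 20.9·((1.081−1)/(1.055−1)−1) = 9.8800
V_final = 20.9 + 9.8800 = 30.7800
°P = 259 − 259/1.055 = 13.5024
cells = 1.18·30.7800·13.5024

490.4115 billion cells


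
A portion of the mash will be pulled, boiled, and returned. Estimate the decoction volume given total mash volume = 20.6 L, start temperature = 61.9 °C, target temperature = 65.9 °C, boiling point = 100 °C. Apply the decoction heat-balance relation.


V_dec = V_total·(T_target − T_start)/(T_boil − T_start)
V_dec = 20.6·(65.9 − 61.9)/(100 − 61.9)

2.1627 L


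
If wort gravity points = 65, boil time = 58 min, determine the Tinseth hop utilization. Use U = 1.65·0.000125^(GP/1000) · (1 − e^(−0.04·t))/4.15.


bigness = 1.65·0.000125^(65/1000) = 0.9200
boil_factor = (1 − e^(−0.04·58))/4.15 = 0.2173
U = 0.9200 · 0.2173

0.1999


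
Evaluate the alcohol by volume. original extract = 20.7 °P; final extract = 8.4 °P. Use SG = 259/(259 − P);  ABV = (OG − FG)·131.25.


OG = 259/(259 − 20.7) = 1.0869
FG = 259/(259 − 8.4) = 1.0335
ABV = (1.0869 − 1.0335)·131.25

7.0016 % ABV


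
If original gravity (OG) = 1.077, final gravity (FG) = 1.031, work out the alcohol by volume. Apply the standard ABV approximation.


ABV = (OG − FG) · 131.25
ABV = (1.077 − 1.031) · 131.25

6.0375 % ABV


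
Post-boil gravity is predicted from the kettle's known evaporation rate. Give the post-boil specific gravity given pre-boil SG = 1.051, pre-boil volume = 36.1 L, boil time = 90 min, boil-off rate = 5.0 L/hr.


V_post = V_pre − rate·(t/60);  SG_post = 1 + (SG_pre−1)·V_pre/V_post
V_post = 36.1 − 5.0·(90/60) = 28.6000
SG_post = 1 + (1.051 − 1)·36.1/28.6000

1.0644


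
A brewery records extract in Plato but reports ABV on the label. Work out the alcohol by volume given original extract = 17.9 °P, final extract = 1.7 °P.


SG = 259/(259 − P);  ABV = (OG − FG)·131.25
OG = 259/(259 − 17.9) = 1.0742
FG = 259/(259 − 1.7) = 1.0066
ABV = (1.0742 − 1.0066)·131.25

8.8772 % ABV


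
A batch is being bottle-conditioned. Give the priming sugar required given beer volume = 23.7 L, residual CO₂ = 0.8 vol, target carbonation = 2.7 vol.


sugar = (target − residual)·4.0·V
sugar = (2.7 − 0.8)·4.0·23.7

180.1200 g


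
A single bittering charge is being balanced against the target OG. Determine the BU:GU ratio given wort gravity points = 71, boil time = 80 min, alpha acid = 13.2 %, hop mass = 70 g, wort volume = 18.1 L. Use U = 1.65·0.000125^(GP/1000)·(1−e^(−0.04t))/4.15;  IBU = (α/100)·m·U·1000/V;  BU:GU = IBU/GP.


U = 1.65·0.000125^(71/1000)·(1−e^(−0.04·80))/4.15 = 0.2015
IBU = (13.2/100)·70·0.2015·1000/18.1 = 102.8575
BU:GU = 102.8575/71

1.4487


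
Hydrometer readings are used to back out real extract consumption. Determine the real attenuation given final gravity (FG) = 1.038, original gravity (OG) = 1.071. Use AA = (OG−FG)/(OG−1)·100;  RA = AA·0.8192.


AA = (1.071 − 1.038)/(1.071 − 1)·100 = 46.4789
RA = 46.4789·0.8192

38.0755 %


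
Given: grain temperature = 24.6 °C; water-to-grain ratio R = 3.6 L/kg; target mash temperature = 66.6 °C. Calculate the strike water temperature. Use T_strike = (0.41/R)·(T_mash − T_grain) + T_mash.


T_strike = (0.41/3.6)·(66.6 − 24.6) + 66.6

71.3833 °C


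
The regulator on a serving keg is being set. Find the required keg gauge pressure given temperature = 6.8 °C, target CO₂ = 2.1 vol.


psi = vols/(0.01821 + 0.09011·e^(−0.04·T)) − 14.695
psi = 2.1/(0.01821 + 0.09011·e^(−0.04·6.8)) − 14.695

9.4816 psi


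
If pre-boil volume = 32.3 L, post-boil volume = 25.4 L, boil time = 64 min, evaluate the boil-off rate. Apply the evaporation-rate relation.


rate = (V_pre − V_post) / (t_min/60)
rate = (32.3 − 25.4) / (64/60)

6.4687 L/hr


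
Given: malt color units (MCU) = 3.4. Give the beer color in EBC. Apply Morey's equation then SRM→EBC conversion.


SRM = 1.4922·MCU^0.6859;  EBC = SRM·1.97
SRM = 1.4922·3.4^0.6859 = 3.4544
EBC = 3.4544·1.97

6.8051 EBC


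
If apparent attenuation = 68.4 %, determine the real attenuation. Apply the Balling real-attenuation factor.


RA = AA · 0.8192
RA = 68.4 · 0.8192

56.0333 %


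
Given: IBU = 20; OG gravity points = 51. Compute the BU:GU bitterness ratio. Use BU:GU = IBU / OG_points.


BU:GU = 20 / 51

0.3922


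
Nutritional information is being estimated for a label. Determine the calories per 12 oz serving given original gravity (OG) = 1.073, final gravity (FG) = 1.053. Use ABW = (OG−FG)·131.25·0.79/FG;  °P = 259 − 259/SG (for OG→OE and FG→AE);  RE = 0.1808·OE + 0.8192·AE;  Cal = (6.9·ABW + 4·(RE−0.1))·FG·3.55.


ABW = (1.073 − 1.053)·131.25·0.79/1.053 = 1.9694
OE = 259 − 259/1.073 = 17.6207 °P
AE = 259 − 259/1.053 = 13.0361 °P
RE = 0.1808·17.6207 + 0.8192·13.0361 = 13.8650 °P
Cal = (6.9·1.9694 + 4·(13.8650−0.1))·1.053·3.55

256.6188 kcal


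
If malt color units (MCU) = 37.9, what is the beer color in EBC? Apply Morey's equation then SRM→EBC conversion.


SRM = 1.4922·MCU^0.6859;  EBC = SRM·1.97
SRM = 1.4922·37.9^0.6859 = 18.0558
EBC = 18.0558·1.97

35.5698 EBC


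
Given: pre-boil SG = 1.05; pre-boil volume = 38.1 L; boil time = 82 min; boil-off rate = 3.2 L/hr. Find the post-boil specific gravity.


V_post = V_pre − rate·(t/60);  SG_post = 1 + (SG_pre−1)·V_pre/V_post
V_post = 38.1 − 3.2·(82/60) = 33.7267
SG_post = 1 + (1.05 − 1)·38.1/33.7267

1.0565


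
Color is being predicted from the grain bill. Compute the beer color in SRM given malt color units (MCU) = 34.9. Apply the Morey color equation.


SRM = 1.4922 · MCU^0.6859
SRM = 1.4922 · 34.9^0.6859

17.0628 SRM


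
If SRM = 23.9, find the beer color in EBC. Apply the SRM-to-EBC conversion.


EBC = SRM · 1.97
EBC = 23.9 · 1.97

47.0830 EBC


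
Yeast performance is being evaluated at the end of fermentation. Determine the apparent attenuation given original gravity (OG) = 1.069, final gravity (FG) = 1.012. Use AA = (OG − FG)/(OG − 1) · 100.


AA = (1.069 − 1.012)/(1.069 − 1) · 100

82.6087 %


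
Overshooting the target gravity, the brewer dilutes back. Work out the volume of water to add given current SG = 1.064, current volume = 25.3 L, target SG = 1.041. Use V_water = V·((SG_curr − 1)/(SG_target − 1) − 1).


V_water = 25.3·((1.064 − 1)/(1.041 − 1) − 1)

14.1927 L


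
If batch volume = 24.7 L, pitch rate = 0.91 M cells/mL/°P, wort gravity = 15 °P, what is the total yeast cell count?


cells (billions) = rate · V_L · °P
cells = 0.91 · 24.7 · 15

337.1550 billion cells


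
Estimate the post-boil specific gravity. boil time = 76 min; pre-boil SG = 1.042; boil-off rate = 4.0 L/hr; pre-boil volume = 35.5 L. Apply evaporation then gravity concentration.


V_post = V_pre − rate·(t/60);  SG_post = 1 + (SG_pre−1)·V_pre/V_post
V_post = 35.5 − 4.0·(76/60) = 30.4333
SG_post = 1 + (1.042 − 1)·35.5/30.4333

1.0490


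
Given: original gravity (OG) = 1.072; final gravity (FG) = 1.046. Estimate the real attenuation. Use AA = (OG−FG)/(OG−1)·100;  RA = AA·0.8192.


AA = (1.072 − 1.046)/(1.072 − 1)·100 = 36.1111
RA = 36.1111·0.8192

29.5822 %


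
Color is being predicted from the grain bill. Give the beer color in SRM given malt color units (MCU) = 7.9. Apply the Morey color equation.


SRM = 1.4922 · MCU^0.6859
SRM = 1.4922 · 7.9^0.6859

6.1590 SRM


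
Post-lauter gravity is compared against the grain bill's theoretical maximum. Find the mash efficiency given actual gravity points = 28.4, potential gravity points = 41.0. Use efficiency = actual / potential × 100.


efficiency = 28.4 / 41.0 × 100

69.2683 %


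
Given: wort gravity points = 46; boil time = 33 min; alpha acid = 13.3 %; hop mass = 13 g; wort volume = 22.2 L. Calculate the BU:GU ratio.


U = 1.65·0.000125^(GP/1000)·(1−e^(−0.04t))/4.15;  IBU = (α/100)·m·U·1000/V;  BU:GU = IBU/GP
U = 1.65·0.000125^(46/1000)·(1−e^(−0.04·33))/4.15 = 0.1927
IBU = (13.3/100)·13·0.1927·1000/22.2 = 15.0093
BU:GU = 15.0093/46

0.3263


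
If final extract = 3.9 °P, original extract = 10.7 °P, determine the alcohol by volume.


SG = 259/(259 − P);  ABV = (OG − FG)·131.25
OG = 259/(259 − 10.7) = 1.0431
FG = 259/(259 − 3.9) = 1.0153
ABV = (1.0431 − 1.0153)·131.25

3.6494 % ABV


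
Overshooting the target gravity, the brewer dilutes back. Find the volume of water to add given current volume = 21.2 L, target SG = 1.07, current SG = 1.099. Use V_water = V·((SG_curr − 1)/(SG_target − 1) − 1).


V_water = 21.2·((1.099 − 1)/(1.07 − 1) − 1)

8.7829 L


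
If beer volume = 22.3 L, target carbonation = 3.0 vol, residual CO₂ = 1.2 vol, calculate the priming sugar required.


sugar = (target − residual)·4.0·V
sugar = (3.0 − 1.2)·4.0·22.3

160.5600 g


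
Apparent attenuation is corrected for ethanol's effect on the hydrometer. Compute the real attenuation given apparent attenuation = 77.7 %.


RA = AA · 0.8192
RA = 77.7 · 0.8192

63.6518 %


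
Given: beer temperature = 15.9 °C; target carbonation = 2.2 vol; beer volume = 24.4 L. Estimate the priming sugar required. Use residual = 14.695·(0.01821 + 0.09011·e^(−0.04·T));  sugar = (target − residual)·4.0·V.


residual = 14.695·(0.01821 + 0.09011·e^(−0.04·15.9)) = 0.9686
sugar = (2.2 − 0.9686)·4.0·24.4

120.1829 g


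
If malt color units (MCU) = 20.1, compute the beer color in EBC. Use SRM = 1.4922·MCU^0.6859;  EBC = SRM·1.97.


SRM = 1.4922·20.1^0.6859 = 11.6866
EBC = 11.6866·1.97

23.0227 EBC


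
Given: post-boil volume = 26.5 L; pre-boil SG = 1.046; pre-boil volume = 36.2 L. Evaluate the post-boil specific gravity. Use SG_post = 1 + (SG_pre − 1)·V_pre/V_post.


pts_pre = (1.046 − 1)·1000 = 46.0000
pts_post = 46.0000·36.2/26.5 = 62.8377
SG_post = 1 + 62.8377/1000

1.0628


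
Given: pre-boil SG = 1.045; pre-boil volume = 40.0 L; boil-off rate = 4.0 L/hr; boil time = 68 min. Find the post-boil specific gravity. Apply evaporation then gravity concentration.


V_post = V_pre − rate·(t/60);  SG_post = 1 + (SG_pre−1)·V_pre/V_post
V_post = 40.0 − 4.0·(68/60) = 35.4667
SG_post = 1 + (1.045 − 1)·40.0/35.4667

1.0508


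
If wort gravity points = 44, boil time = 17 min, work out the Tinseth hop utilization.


U = 1.65·0.000125^(GP/1000) · (1 − e^(−0.04·t))/4.15
bigness = 1.65·0.000125^(44/1000) = 1.1111
boil_factor = (1 − e^(−0.04·17))/4.15 = 0.1189
U = 1.1111 · 0.1189

0.1321


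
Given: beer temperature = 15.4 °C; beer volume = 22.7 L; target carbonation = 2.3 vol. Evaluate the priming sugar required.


residual = 14.695·(0.01821 + 0.09011·e^(−0.04·T));  sugar = (target − residual)·4.0·V
residual = 14.695·(0.01821 + 0.09011·e^(−0.04·15.4)) = 0.9828
sugar = (2.3 − 0.9828)·4.0·22.7

119.6037 g


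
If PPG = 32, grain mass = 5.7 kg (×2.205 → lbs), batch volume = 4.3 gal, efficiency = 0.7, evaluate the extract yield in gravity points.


points = lbs × PPG × eff / vol
lbs = 5.7 × 2.205 = 12.5685
points = 12.5685 × 32 × 0.7 / 4.3

65.4731 points


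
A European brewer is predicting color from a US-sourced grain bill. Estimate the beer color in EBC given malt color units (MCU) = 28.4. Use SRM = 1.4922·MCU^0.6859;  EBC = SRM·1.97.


SRM = 1.4922·28.4^0.6859 = 14.8135
EBC = 14.8135·1.97

29.1826 EBC


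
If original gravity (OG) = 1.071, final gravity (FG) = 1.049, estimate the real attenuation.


AA = (OG−FG)/(OG−1)·100;  RA = AA·0.8192
AA = (1.071 − 1.049)/(1.071 − 1)·100 = 30.9859
RA = 30.9859·0.8192

25.3837 %


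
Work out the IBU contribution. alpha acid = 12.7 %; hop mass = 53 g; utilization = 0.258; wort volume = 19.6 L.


IBU = (α/100)·mass·U·1000 / V
IBU = (12.7/100)·53·0.258·1000 / 19.6

88.6019 IBU


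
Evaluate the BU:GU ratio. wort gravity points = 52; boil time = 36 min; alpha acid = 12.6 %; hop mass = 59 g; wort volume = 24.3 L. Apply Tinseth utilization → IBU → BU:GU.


U = 1.65·0.000125^(GP/1000)·(1−e^(−0.04t))/4.15;  IBU = (α/100)·m·U·1000/V;  BU:GU = IBU/GP
U = 1.65·0.000125^(52/1000)·(1−e^(−0.04·36))/4.15 = 0.1901
IBU = (12.6/100)·59·0.1901·1000/24.3 = 58.1644
BU:GU = 58.1644/52

1.1185


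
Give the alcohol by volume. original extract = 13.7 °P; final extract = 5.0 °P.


SG = 259/(259 − P);  ABV = (OG − FG)·131.25
OG = 259/(259 − 13.7) = 1.0558
FG = 259/(259 − 5.0) = 1.0197
ABV = (1.0558 − 1.0197)·131.25

4.7466 % ABV


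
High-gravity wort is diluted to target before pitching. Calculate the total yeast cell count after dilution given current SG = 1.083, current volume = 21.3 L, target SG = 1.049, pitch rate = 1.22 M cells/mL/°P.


V_w = V·((SG_c−1)/(SG_t−1)−1);  °P = 259 − 259/SG_t;  cells = rate·(V+V_w)·°P
V_w = 21.3·((1.083−1)/(1.049−1)−1) = 14.7796
V_final = 21.3 + 14.7796 = 36.0796
°P = 259 − 259/1.049 = 12.0982
cells = 1.22·36.0796·12.0982

532.5272 billion cells


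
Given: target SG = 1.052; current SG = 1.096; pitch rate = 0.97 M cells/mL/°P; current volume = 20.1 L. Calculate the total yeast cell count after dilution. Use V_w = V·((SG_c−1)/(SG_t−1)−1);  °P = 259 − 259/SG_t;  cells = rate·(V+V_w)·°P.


V_w = 20.1·((1.096−1)/(1.052−1)−1) = 17.0077
V_final = 20.1 + 17.0077 = 37.1077
°P = 259 − 259/1.052 = 12.8023
cells = 0.97·37.1077·12.8023

460.8112 billion cells


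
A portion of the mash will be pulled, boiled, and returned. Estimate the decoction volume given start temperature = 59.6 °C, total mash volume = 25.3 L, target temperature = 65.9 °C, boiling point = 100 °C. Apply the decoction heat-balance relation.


V_dec = V_total·(T_target − T_start)/(T_boil − T_start)
V_dec = 25.3·(65.9 − 59.6)/(100 − 59.6)

3.9453 L


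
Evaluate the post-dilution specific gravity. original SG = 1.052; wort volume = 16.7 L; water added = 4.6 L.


SG_new = 1 + (SG_old − 1)·V_old/(V_old + V_water)
pts = (1.052 − 1)·1000·16.7/(16.7 + 4.6) = 40.7700
SG_new = 1 + 40.7700/1000

1.0408


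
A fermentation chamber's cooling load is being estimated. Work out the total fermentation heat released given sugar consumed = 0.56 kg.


Q = m_sugar · 590 kJ/kg
Q = 0.56 · 590

330.4000 kJ


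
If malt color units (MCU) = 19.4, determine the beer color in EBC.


SRM = 1.4922·MCU^0.6859;  EBC = SRM·1.97
SRM = 1.4922·19.4^0.6859 = 11.4059
EBC = 11.4059·1.97

22.4697 EBC


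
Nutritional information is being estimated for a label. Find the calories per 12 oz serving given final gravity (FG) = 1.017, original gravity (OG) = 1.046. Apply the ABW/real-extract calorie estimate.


ABW = (OG−FG)·131.25·0.79/FG;  °P = 259 − 259/SG (for OG→OE and FG→AE);  RE = 0.1808·OE + 0.8192·AE;  Cal = (6.9·ABW + 4·(RE−0.1))·FG·3.55
ABW = (1.046 − 1.017)·131.25·0.79/1.017 = 2.9567
OE = 259 − 259/1.046 = 11.3901 °P
AE = 259 − 259/1.017 = 4.3294 °P
RE = 0.1808·11.3901 + 0.8192·4.3294 = 5.6060 °P
Cal = (6.9·2.9567 + 4·(5.6060−0.1))·1.017·3.55

153.1688 kcal


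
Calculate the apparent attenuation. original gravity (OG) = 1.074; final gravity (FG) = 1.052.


AA = (OG − FG)/(OG − 1) · 100
AA = (1.074 − 1.052)/(1.074 − 1) · 100

29.7297 %


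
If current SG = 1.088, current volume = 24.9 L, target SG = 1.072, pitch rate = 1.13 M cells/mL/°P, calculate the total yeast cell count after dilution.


V_w = V·((SG_c−1)/(SG_t−1)−1);  °P = 259 − 259/SG_t;  cells = rate·(V+V_w)·°P
V_w = 24.9·((1.088−1)/(1.072−1)−1) = 5.5333
V_final = 24.9 + 5.5333 = 30.4333
°P = 259 − 259/1.072 = 17.3955
cells = 1.13·30.4333·17.3955

598.2262 billion cells


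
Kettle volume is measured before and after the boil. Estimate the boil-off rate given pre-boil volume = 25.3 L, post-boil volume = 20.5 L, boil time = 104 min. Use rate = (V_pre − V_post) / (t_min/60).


rate = (25.3 − 20.5) / (104/60)

2.7692 L/hr


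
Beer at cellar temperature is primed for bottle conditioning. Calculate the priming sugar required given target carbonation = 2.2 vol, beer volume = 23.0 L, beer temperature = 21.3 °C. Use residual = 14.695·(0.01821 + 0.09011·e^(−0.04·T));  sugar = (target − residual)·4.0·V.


residual = 14.695·(0.01821 + 0.09011·e^(−0.04·21.3)) = 0.8324
sugar = (2.2 − 0.8324)·4.0·23.0

125.8161 g


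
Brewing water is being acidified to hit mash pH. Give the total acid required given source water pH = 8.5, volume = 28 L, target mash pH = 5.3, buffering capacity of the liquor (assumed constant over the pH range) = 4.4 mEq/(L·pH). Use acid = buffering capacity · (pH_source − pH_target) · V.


acid = 4.4 · (8.5 − 5.3) · 28

394.2400 mEq


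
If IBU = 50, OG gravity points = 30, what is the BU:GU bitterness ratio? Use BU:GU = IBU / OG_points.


BU:GU = 50 / 30

1.6667


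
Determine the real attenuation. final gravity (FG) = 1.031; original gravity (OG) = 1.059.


AA = (OG−FG)/(OG−1)·100;  RA = AA·0.8192
AA = (1.059 − 1.031)/(1.059 − 1)·100 = 47.4576
RA = 47.4576·0.8192

38.8773 %


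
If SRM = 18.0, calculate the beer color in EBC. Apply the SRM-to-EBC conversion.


EBC = SRM · 1.97
EBC = 18.0 · 1.97

35.4600 EBC


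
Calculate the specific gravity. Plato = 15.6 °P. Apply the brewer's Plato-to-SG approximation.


SG = 259/(259 − P)
SG = 259/(259 − 15.6)

1.0641


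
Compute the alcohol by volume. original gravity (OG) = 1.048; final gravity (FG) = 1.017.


ABV = (OG − FG) · 131.25
ABV = (1.048 − 1.017) · 131.25

4.0688 % ABV


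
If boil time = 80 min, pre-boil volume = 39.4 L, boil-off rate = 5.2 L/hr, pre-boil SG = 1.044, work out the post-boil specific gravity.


V_post = V_pre − rate·(t/60);  SG_post = 1 + (SG_pre−1)·V_pre/V_post
V_post = 39.4 − 5.2·(80/60) = 32.4667
SG_post = 1 + (1.044 − 1)·39.4/32.4667

1.0534


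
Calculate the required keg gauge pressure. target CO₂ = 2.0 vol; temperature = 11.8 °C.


psi = vols/(0.01821 + 0.09011·e^(−0.04·T)) − 14.695
psi = 2.0/(0.01821 + 0.09011·e^(−0.04·11.8)) − 14.695

12.1808 psi


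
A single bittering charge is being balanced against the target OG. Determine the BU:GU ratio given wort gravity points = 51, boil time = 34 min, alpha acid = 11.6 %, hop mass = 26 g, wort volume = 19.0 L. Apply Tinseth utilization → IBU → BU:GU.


U = 1.65·0.000125^(GP/1000)·(1−e^(−0.04t))/4.15;  IBU = (α/100)·m·U·1000/V;  BU:GU = IBU/GP
U = 1.65·0.000125^(51/1000)·(1−e^(−0.04·34))/4.15 = 0.1869
IBU = (11.6/100)·26·0.1869·1000/19.0 = 29.6649
BU:GU = 29.6649/51

0.5817


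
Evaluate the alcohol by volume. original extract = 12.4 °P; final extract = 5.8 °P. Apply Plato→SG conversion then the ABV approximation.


SG = 259/(259 − P);  ABV = (OG − FG)·131.25
OG = 259/(259 − 12.4) = 1.0503
FG = 259/(259 − 5.8) = 1.0229
ABV = (1.0503 − 1.0229)·131.25

3.5932 % ABV


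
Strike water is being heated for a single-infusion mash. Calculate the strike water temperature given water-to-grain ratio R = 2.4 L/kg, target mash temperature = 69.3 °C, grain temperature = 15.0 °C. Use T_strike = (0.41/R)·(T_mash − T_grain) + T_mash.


T_strike = (0.41/2.4)·(69.3 − 15.0) + 69.3

78.5763 °C


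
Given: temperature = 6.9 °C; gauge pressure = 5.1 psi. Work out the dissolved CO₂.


vols = (P + 14.695)·(0.01821 + 0.09011·e^(−0.04·T))
vols = (5.1 + 14.695)·(0.01821 + 0.09011·e^(−0.04·6.9))

1.7140 volumes


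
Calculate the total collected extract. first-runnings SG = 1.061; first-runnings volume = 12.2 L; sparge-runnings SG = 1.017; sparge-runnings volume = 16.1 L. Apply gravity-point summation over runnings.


total = Σ (SG_i − 1)·1000·V_i
first = (1.061 − 1)·1000·12.2 = 744.2000
sparge = (1.017 − 1)·1000·16.1 = 273.7000
total = 744.2000 + 273.7000

1017.9000 gravity·L


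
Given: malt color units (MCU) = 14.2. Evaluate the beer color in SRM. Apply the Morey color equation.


SRM = 1.4922 · MCU^0.6859
SRM = 1.4922 · 14.2^0.6859

9.2083 SRM


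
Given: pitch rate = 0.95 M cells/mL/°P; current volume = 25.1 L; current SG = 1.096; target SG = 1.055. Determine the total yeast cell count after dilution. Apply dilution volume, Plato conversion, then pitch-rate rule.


V_w = V·((SG_c−1)/(SG_t−1)−1);  °P = 259 − 259/SG_t;  cells = rate·(V+V_w)·°P
V_w = 25.1·((1.096−1)/(1.055−1)−1) = 18.7109
V_final = 25.1 + 18.7109 = 43.8109
°P = 259 − 259/1.055 = 13.5024
cells = 0.95·43.8109·13.5024

561.9735 billion cells


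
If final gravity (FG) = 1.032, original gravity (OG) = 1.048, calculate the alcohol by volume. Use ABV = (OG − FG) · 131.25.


ABV = (1.048 − 1.032) · 131.25

2.1000 % ABV


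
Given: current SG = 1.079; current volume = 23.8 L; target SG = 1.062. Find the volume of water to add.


V_water = V·((SG_curr − 1)/(SG_target − 1) − 1)
V_water = 23.8·((1.079 − 1)/(1.062 − 1) − 1)

6.5258 L


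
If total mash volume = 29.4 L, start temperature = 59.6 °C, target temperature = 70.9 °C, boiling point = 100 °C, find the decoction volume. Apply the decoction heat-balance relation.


V_dec = V_total·(T_target − T_start)/(T_boil − T_start)
V_dec = 29.4·(70.9 − 59.6)/(100 − 59.6)

8.2233 L


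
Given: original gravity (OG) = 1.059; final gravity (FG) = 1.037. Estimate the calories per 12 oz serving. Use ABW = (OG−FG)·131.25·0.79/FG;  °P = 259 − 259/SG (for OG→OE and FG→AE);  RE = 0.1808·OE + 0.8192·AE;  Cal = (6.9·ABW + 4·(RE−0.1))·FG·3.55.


ABW = (1.059 − 1.037)·131.25·0.79/1.037 = 2.1997
OE = 259 − 259/1.059 = 14.4297 °P
AE = 259 − 259/1.037 = 9.2411 °P
RE = 0.1808·14.4297 + 0.8192·9.2411 = 10.1792 °P
Cal = (6.9·2.1997 + 4·(10.1792−0.1))·1.037·3.55

204.2960 kcal


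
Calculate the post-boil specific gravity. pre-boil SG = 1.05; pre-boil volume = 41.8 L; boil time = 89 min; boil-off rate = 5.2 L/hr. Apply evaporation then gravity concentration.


V_post = V_pre − rate·(t/60);  SG_post = 1 + (SG_pre−1)·V_pre/V_post
V_post = 41.8 − 5.2·(89/60) = 34.0867
SG_post = 1 + (1.05 − 1)·41.8/34.0867

1.0613


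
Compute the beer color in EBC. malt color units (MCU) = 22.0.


SRM = 1.4922·MCU^0.6859;  EBC = SRM·1.97
SRM = 1.4922·22.0^0.6859 = 12.4335
EBC = 12.4335·1.97

24.4941 EBC


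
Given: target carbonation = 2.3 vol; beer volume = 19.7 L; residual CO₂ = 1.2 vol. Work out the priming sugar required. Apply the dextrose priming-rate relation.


sugar = (target − residual)·4.0·V
sugar = (2.3 − 1.2)·4.0·19.7

86.6800 g


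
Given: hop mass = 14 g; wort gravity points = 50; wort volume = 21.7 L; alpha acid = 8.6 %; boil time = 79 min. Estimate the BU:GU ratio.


U = 1.65·0.000125^(GP/1000)·(1−e^(−0.04t))/4.15;  IBU = (α/100)·m·U·1000/V;  BU:GU = IBU/GP
U = 1.65·0.000125^(50/1000)·(1−e^(−0.04·79))/4.15 = 0.2429
IBU = (8.6/100)·14·0.2429·1000/21.7 = 13.4778
BU:GU = 13.4778/50

0.2696


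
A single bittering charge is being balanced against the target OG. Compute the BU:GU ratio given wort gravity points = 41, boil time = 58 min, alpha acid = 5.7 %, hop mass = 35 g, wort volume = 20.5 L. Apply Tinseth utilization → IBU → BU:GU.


U = 1.65·0.000125^(GP/1000)·(1−e^(−0.04t))/4.15;  IBU = (α/100)·m·U·1000/V;  BU:GU = IBU/GP
U = 1.65·0.000125^(41/1000)·(1−e^(−0.04·58))/4.15 = 0.2480
IBU = (5.7/100)·35·0.2480·1000/20.5 = 24.1364
BU:GU = 24.1364/41

0.5887


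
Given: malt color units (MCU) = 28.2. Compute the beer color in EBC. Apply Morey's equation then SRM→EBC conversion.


SRM = 1.4922·MCU^0.6859;  EBC = SRM·1.97
SRM = 1.4922·28.2^0.6859 = 14.7419
EBC = 14.7419·1.97

29.0415 EBC


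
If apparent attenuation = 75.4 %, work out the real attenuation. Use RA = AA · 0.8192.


RA = 75.4 · 0.8192

61.7677 %


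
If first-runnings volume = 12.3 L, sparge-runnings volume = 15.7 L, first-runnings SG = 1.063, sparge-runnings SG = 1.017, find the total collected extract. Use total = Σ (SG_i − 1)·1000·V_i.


first = (1.063 − 1)·1000·12.3 = 774.9000
sparge = (1.017 − 1)·1000·15.7 = 266.9000
total = 774.9000 + 266.9000

1041.8000 gravity·L


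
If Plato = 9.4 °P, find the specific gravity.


SG = 259/(259 − P)
SG = 259/(259 − 9.4)

1.0377


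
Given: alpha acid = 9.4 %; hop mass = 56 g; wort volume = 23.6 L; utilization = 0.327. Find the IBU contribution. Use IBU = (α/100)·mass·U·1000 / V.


IBU = (9.4/100)·56·0.327·1000 / 23.6

72.9376 IBU


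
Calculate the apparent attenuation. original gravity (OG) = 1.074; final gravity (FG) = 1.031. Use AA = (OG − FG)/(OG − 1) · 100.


AA = (1.074 − 1.031)/(1.074 − 1) · 100

58.1081 %


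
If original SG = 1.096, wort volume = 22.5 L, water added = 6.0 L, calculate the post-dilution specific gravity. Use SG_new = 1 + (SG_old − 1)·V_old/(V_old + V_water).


pts = (1.096 − 1)·1000·22.5/(22.5 + 6.0) = 75.7895
SG_new = 1 + 75.7895/1000

1.0758


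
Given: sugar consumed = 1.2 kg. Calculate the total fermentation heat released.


Q = m_sugar · 590 kJ/kg
Q = 1.2 · 590

708.0000 kJ


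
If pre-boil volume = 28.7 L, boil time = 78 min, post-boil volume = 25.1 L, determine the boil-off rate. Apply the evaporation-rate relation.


rate = (V_pre − V_post) / (t_min/60)
rate = (28.7 − 25.1) / (78/60)

2.7692 L/hr


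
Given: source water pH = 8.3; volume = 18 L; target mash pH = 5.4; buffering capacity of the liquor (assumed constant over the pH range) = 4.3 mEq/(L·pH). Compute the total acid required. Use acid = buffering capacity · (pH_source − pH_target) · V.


acid = 4.3 · (8.3 − 5.4) · 18

224.4600 mEq


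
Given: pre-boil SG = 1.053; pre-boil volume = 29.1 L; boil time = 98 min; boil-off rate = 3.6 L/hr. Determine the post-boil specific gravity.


V_post = V_pre − rate·(t/60);  SG_post = 1 + (SG_pre−1)·V_pre/V_post
V_post = 29.1 − 3.6·(98/60) = 23.2200
SG_post = 1 + (1.053 − 1)·29.1/23.2200

1.0664


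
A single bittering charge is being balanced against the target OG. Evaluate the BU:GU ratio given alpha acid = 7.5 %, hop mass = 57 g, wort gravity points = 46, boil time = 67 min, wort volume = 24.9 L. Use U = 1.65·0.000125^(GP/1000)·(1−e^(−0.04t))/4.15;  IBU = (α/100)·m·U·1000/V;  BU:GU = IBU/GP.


U = 1.65·0.000125^(46/1000)·(1−e^(−0.04·67))/4.15 = 0.2449
IBU = (7.5/100)·57·0.2449·1000/24.9 = 42.0517
BU:GU = 42.0517/46

0.9142


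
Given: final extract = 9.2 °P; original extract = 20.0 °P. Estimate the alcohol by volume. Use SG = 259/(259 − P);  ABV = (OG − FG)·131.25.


OG = 259/(259 − 20.0) = 1.0837
FG = 259/(259 − 9.2) = 1.0368
ABV = (1.0837 − 1.0368)·131.25

6.1494 % ABV


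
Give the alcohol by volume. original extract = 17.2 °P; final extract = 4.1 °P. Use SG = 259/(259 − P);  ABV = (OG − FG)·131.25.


OG = 259/(259 − 17.2) = 1.0711
FG = 259/(259 − 4.1) = 1.0161
ABV = (1.0711 − 1.0161)·131.25

7.2251 % ABV


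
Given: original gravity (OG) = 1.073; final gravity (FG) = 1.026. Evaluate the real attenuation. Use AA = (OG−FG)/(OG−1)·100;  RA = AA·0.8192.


AA = (1.073 − 1.026)/(1.073 − 1)·100 = 64.3836
RA = 64.3836·0.8192

52.7430 %


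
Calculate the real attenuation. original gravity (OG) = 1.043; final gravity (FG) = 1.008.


AA = (OG−FG)/(OG−1)·100;  RA = AA·0.8192
AA = (1.043 − 1.008)/(1.043 − 1)·100 = 81.3953
RA = 81.3953·0.8192

66.6791 %


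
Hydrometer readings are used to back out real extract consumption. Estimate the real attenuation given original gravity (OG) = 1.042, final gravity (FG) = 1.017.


AA = (OG−FG)/(OG−1)·100;  RA = AA·0.8192
AA = (1.042 − 1.017)/(1.042 − 1)·100 = 59.5238
RA = 59.5238·0.8192

48.7619 %


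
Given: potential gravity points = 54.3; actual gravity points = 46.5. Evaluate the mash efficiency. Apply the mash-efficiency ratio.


efficiency = actual / potential × 100
efficiency = 46.5 / 54.3 × 100

85.6354 %


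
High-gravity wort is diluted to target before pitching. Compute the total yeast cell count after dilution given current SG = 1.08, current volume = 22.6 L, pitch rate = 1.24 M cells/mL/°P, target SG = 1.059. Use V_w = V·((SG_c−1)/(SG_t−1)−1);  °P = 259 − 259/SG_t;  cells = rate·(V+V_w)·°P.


V_w = 22.6·((1.08−1)/(1.059−1)−1) = 8.0441
V_final = 22.6 + 8.0441 = 30.6441
°P = 259 − 259/1.059 = 14.4297
cells = 1.24·30.6441·14.4297

548.3072 billion cells


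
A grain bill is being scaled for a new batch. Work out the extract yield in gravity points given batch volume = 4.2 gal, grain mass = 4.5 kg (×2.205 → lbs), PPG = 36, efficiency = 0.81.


points = lbs × PPG × eff / vol
lbs = 4.5 × 2.205 = 9.9225
points = 9.9225 × 36 × 0.81 / 4.2

68.8905 points


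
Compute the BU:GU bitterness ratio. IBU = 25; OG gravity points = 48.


BU:GU = IBU / OG_points
BU:GU = 25 / 48

0.5208


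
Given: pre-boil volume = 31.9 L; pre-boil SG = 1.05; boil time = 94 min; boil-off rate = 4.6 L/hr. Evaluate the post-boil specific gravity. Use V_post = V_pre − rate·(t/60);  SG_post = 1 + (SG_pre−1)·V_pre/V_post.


V_post = 31.9 − 4.6·(94/60) = 24.6933
SG_post = 1 + (1.05 − 1)·31.9/24.6933

1.0646


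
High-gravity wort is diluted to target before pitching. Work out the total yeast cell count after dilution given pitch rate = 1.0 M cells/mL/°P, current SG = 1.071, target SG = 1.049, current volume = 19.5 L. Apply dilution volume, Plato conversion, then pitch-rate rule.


V_w = V·((SG_c−1)/(SG_t−1)−1);  °P = 259 − 259/SG_t;  cells = rate·(V+V_w)·°P
V_w = 19.5·((1.071−1)/(1.049−1)−1) = 8.7551
V_final = 19.5 + 8.7551 = 28.2551
°P = 259 − 259/1.049 = 12.0982
cells = 1.0·28.2551·12.0982

341.8356 billion cells


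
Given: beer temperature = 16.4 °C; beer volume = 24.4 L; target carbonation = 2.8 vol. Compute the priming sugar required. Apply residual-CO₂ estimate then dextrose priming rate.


residual = 14.695·(0.01821 + 0.09011·e^(−0.04·T));  sugar = (target − residual)·4.0·V
residual = 14.695·(0.01821 + 0.09011·e^(−0.04·16.4)) = 0.9547
sugar = (2.8 − 0.9547)·4.0·24.4

180.0977 g


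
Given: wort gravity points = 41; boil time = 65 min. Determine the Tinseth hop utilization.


U = 1.65·0.000125^(GP/1000) · (1 − e^(−0.04·t))/4.15
bigness = 1.65·0.000125^(41/1000) = 1.1415
boil_factor = (1 − e^(−0.04·65))/4.15 = 0.2231
U = 1.1415 · 0.2231

0.2546


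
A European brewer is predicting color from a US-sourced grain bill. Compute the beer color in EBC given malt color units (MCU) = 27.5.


SRM = 1.4922·MCU^0.6859;  EBC = SRM·1.97
SRM = 1.4922·27.5^0.6859 = 14.4899
EBC = 14.4899·1.97

28.5451 EBC


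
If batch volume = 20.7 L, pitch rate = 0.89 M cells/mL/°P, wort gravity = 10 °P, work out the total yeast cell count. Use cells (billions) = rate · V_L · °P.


cells = 0.89 · 20.7 · 10

184.2300 billion cells


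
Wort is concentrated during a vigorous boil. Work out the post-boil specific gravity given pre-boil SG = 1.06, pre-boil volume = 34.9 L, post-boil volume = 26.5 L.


SG_post = 1 + (SG_pre − 1)·V_pre/V_post
pts_pre = (1.06 − 1)·1000 = 60.0000
pts_post = 60.0000·34.9/26.5 = 79.0189
SG_post = 1 + 79.0189/1000

1.0790


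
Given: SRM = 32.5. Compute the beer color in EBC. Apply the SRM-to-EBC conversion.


EBC = SRM · 1.97
EBC = 32.5 · 1.97

64.0250 EBC


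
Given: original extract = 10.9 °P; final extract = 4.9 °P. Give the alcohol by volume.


SG = 259/(259 − P);  ABV = (OG − FG)·131.25
OG = 259/(259 − 10.9) = 1.0439
FG = 259/(259 − 4.9) = 1.0193
ABV = (1.0439 − 1.0193)·131.25

3.2353 % ABV


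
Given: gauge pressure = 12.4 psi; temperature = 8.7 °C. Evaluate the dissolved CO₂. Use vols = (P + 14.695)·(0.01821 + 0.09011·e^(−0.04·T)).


vols = (12.4 + 14.695)·(0.01821 + 0.09011·e^(−0.04·8.7))

2.2174 volumes
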